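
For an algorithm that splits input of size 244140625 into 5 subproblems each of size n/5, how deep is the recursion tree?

For divide and conquer with division factor 5:

Problem sizes at each level:
Level 0: 244140625
Level 1: 48828125
Level 2: 9765625
Level 3: 1953125
Level 4: 390625
Level 5: 78125
Level 6: 15625
Level 7: 3125
Level 8: 625
Level 9: 125
Level 10: 25
Level 11: 5
Level 12: 1

The root is level 0 and the size-1 base case is level 12 (the tree spans levels 0 through 12, i.e. 13 levels counting the root), so the depth is the number of divisions: log_5(244140625) = 12

The recursion tree depth is log_5(244140625) = 12. At each level, the problem size is divided by 5, so it takes 12 divisions to reduce to a base case of size 1. The algorithm makes 5 recursive calls at each level.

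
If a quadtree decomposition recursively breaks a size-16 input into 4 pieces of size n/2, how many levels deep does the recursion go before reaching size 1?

For divide and conquer with division factor 2:

Problem sizes at each level:
Level 0: 16
Level 1: 8
Level 2: 4
Level 3: 2
Level 4: 1

The root is level 0 and the size-1 base case is level 4 (the tree spans levels 0 through 4, i.e. 5 levels counting the root), so the depth is the number of divisions: log_2(16) = 4

The recursion tree depth is log_2(16) = 4. At each level, the problem size is divided by 2, so it takes 4 divisions to reduce to a base case of size 1. The algorithm makes 4 recursive calls at each level.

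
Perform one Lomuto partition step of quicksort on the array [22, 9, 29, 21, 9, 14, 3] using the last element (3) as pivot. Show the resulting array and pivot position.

Lomuto partition with pivot = 3:

Initial array: [22, 9, 29, 21, 9, 14, 3]

arr[0]=22 > 3: no swap
arr[1]=9 > 3: no swap
arr[2]=29 > 3: no swap
arr[3]=21 > 3: no swap
arr[4]=9 > 3: no swap
arr[5]=14 > 3: no swap

Place pivot at position 0: [3, 9, 29, 21, 9, 14, 22]
Pivot position: 0

After partitioning with pivot 3, the array becomes [3, 9, 29, 21, 9, 14, 22]. The pivot is placed at index 0. All elements to the left of the pivot are <= 3, and all elements to the right are > 3.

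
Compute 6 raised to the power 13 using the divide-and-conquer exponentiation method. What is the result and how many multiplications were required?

Computing 6^13 by squaring (build up from 6^1; each line after the first costs one multiplication):

6^1 = 6
6^2 = (6^1)^2 = 6^2 = 36
6^3 = 6 * 6^2 = 6 * 36 = 216
6^6 = (6^3)^2 = 216^2 = 46656
6^12 = (6^6)^2 = 46656^2 = 2176782336
6^13 = 6 * 6^12 = 6 * 2176782336 = 13060694016

Result: 13060694016
Multiplications needed: 5 (5 lines after 6^1)

6^13 = 13060694016. Using exponentiation by squaring, this requires 5 multiplications. The key idea: if the exponent is even, square the half-power; if odd, multiply by the base once.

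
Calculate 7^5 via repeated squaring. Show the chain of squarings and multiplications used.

Computing 7^5 by squaring (build up from 7^1; each line after the first costs one multiplication):

7^1 = 7
7^2 = (7^1)^2 = 7^2 = 49
7^4 = (7^2)^2 = 49^2 = 2401
7^5 = 7 * 7^4 = 7 * 2401 = 16807

Result: 16807
Multiplications needed: 3 (3 lines after 7^1)

7^5 = 16807. Using exponentiation by squaring, this requires 3 multiplications. The key idea: if the exponent is even, square the half-power; if odd, multiply by the base once.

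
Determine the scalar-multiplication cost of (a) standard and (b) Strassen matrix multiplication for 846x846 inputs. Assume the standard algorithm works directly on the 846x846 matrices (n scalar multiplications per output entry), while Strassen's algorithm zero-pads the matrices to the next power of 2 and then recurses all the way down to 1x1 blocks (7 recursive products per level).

Matrix multiplication for 846x846 matrices:

Strassen's algorithm requires power-of-2 dimensions. Pad 846x846 to 1024x1024 (next power of 2).

Standard algorithm: 846^3 = 605495736 multiplications
Strassen's algorithm: 7^(log2(1024)) = 7^10 = 282475249 multiplications
Savings: 605495736 - 282475249 = 323020487 multiplications

Standard: 605495736 multiplications (846^3). Strassen: 282475249 multiplications (7^10, after padding to 1024x1024). Strassen reduces 8 recursive multiplications to 7 at each level.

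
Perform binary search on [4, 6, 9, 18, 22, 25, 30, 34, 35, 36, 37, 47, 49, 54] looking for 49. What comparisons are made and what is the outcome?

Binary search for 49 in [4, 6, 9, 18, 22, 25, 30, 34, 35, 36, 37, 47, 49, 54]:

lo=0, hi=13, mid=6, arr[mid]=30 -> 30 < 49, search right half
lo=7, hi=13, mid=10, arr[mid]=37 -> 37 < 49, search right half
lo=11, hi=13, mid=12, arr[mid]=49 -> Found target at index 12!

Binary search finds 49 at index 12 after 3 comparisons. The search repeatedly halves the search space by comparing with the middle element.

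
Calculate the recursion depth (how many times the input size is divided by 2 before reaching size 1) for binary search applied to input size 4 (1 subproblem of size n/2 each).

For divide and conquer with division factor 2:

Problem sizes at each level:
Level 0: 4
Level 1: 2
Level 2: 1

The root is level 0 and the size-1 base case is level 2 (the tree spans levels 0 through 2, i.e. 3 levels counting the root), so the depth is the number of divisions: log_2(4) = 2

The recursion tree depth is log_2(4) = 2. At each level, the problem size is divided by 2, so it takes 2 divisions to reduce to a base case of size 1. The algorithm makes 1 recursive call at each level.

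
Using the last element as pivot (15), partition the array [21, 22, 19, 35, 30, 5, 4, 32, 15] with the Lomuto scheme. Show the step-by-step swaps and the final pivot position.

Lomuto partition with pivot = 15:

Initial array: [21, 22, 19, 35, 30, 5, 4, 32, 15]

arr[0]=21 > 15: no swap
arr[1]=22 > 15: no swap
arr[2]=19 > 15: no swap
arr[3]=35 > 15: no swap
arr[4]=30 > 15: no swap
arr[5]=5 <= 15: swap with position 0, array becomes [5, 22, 19, 35, 30, 21, 4, 32, 15]
arr[6]=4 <= 15: swap with position 1, array becomes [5, 4, 19, 35, 30, 21, 22, 32, 15]
arr[7]=32 > 15: no swap

Place pivot at position 2: [5, 4, 15, 35, 30, 21, 22, 32, 19]
Pivot position: 2

After partitioning with pivot 15, the array becomes [5, 4, 15, 35, 30, 21, 22, 32, 19]. The pivot is placed at index 2. All elements to the left of the pivot are <= 15, and all elements to the right are > 15.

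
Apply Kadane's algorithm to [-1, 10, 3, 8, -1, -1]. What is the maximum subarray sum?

Using Kadane's algorithm on [-1, 10, 3, 8, -1, -1]:

Scanning through the array:
Position 1 (value 10): max_ending_here = 10, max_so_far = 10
Position 2 (value 3): max_ending_here = 13, max_so_far = 13
Position 3 (value 8): max_ending_here = 21, max_so_far = 21
Position 4 (value -1): max_ending_here = 20, max_so_far = 21
Position 5 (value -1): max_ending_here = 19, max_so_far = 21

Maximum subarray: [10, 3, 8]
Maximum sum: 21

The maximum subarray is [10, 3, 8] with sum 21. This subarray runs from index 1 to index 3.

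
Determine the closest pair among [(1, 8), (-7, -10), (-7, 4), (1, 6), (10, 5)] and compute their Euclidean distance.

Computing all pairwise distances among 5 points:

d((1, 8), (-7, -10)) = 19.6977
d((1, 8), (-7, 4)) = 8.9443
d((1, 8), (1, 6)) = 2.0 <-- minimum
d((1, 8), (10, 5)) = 9.4868
d((-7, -10), (-7, 4)) = 14.0
d((-7, -10), (1, 6)) = 17.8885
d((-7, -10), (10, 5)) = 22.6716
d((-7, 4), (1, 6)) = 8.2462
d((-7, 4), (10, 5)) = 17.0294
d((1, 6), (10, 5)) = 9.0554

Closest pair: (1, 8) and (1, 6) with distance 2.0

The closest pair is (1, 8) and (1, 6) with Euclidean distance 2.0. For 5 points, brute-force pairwise comparison is shown above. For large n, the divide-and-conquer algorithm (sort by x, recurse on halves, check the dividing strip) achieves O(n log n).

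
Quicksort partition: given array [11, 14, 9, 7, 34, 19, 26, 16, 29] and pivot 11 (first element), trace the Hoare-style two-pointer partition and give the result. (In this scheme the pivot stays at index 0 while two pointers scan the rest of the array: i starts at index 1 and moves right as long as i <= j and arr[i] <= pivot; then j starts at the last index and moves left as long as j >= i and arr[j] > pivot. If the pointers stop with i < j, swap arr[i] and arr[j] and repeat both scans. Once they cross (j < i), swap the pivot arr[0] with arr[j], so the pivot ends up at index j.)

Hoare-style two-pointer partition with pivot = 11:

Initial array: [11, 14, 9, 7, 34, 19, 26, 16, 29]

Pointers start at i = 1, j = 8.
i stops at index 1 (arr[1]=14 > 11), j stops at index 3 (arr[3]=7 <= 11): swap arr[1] and arr[3], array becomes [11, 7, 9, 14, 34, 19, 26, 16, 29]
i ends at 3, j ends at 2: the pointers have crossed (j < i), so scanning stops.

Swap pivot arr[0] with arr[2] to place pivot at position 2: [9, 7, 11, 14, 34, 19, 26, 16, 29]
Pivot position: 2

After partitioning with pivot 11, the array becomes [9, 7, 11, 14, 34, 19, 26, 16, 29]. The pivot is placed at index 2. All elements to the left of the pivot are <= 11, and all elements to the right are > 11.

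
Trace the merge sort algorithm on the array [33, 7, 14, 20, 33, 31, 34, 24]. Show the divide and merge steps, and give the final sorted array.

Merge sort trace:

Split: [33, 7, 14, 20, 33, 31, 34, 24] -> [33, 7, 14, 20] and [33, 31, 34, 24]
  Split: [33, 7, 14, 20] -> [33, 7] and [14, 20]
    Split: [33, 7] -> [33] and [7]
    Merge: [33] + [7] -> [7, 33]
    Split: [14, 20] -> [14] and [20]
    Merge: [14] + [20] -> [14, 20]
  Merge: [7, 33] + [14, 20] -> [7, 14, 20, 33]
  Split: [33, 31, 34, 24] -> [33, 31] and [34, 24]
    Split: [33, 31] -> [33] and [31]
    Merge: [33] + [31] -> [31, 33]
    Split: [34, 24] -> [34] and [24]
    Merge: [34] + [24] -> [24, 34]
  Merge: [31, 33] + [24, 34] -> [24, 31, 33, 34]
Merge: [7, 14, 20, 33] + [24, 31, 33, 34] -> [7, 14, 20, 24, 31, 33, 33, 34]

Final sorted array: [7, 14, 20, 24, 31, 33, 33, 34]

The merge sort proceeds by recursively splitting the array and merging sorted halves.
After all merges, the sorted array is [7, 14, 20, 24, 31, 33, 33, 34].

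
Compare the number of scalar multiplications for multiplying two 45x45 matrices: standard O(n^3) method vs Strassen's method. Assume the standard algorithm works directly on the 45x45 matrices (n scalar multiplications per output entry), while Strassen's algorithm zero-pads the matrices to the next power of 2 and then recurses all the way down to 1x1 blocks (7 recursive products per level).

Matrix multiplication for 45x45 matrices:

Strassen's algorithm requires power-of-2 dimensions. Pad 45x45 to 64x64 (next power of 2).

Standard algorithm: 45^3 = 91125 multiplications
Strassen's algorithm: 7^(log2(64)) = 7^6 = 117649 multiplications
Difference: 91125 - 117649 = -26524 (Strassen uses MORE here due to padding overhead — for small or just-over-power-of-2 n, padding can outweigh the per-level savings)

Standard: 91125 multiplications (45^3). Strassen: 117649 multiplications (7^6, after padding to 64x64). Strassen reduces 8 recursive multiplications to 7 at each level.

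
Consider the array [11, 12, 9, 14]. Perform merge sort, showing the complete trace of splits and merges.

Merge sort trace:

Split: [11, 12, 9, 14] -> [11, 12] and [9, 14]
  Split: [11, 12] -> [11] and [12]
  Merge: [11] + [12] -> [11, 12]
  Split: [9, 14] -> [9] and [14]
  Merge: [9] + [14] -> [9, 14]
Merge: [11, 12] + [9, 14] -> [9, 11, 12, 14]

Final sorted array: [9, 11, 12, 14]

The merge sort proceeds by recursively splitting the array and merging sorted halves.
After all merges, the sorted array is [9, 11, 12, 14].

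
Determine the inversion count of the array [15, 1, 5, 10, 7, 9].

Finding inversions in [15, 1, 5, 10, 7, 9]:

(0, 1): arr[0]=15 > arr[1]=1
(0, 2): arr[0]=15 > arr[2]=5
(0, 3): arr[0]=15 > arr[3]=10
(0, 4): arr[0]=15 > arr[4]=7
(0, 5): arr[0]=15 > arr[5]=9
(3, 4): arr[3]=10 > arr[4]=7
(3, 5): arr[3]=10 > arr[5]=9

Total inversions: 7

The array has 7 inversion(s): (0,1), (0,2), (0,3), (0,4), (0,5), (3,4), (3,5). Each pair (i,j) satisfies i < j and arr[i] > arr[j].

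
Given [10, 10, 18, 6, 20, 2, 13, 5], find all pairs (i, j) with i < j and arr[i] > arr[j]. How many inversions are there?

Finding inversions in [10, 10, 18, 6, 20, 2, 13, 5]:

(0, 3): arr[0]=10 > arr[3]=6
(0, 5): arr[0]=10 > arr[5]=2
(0, 7): arr[0]=10 > arr[7]=5
(1, 3): arr[1]=10 > arr[3]=6
(1, 5): arr[1]=10 > arr[5]=2
(1, 7): arr[1]=10 > arr[7]=5
(2, 3): arr[2]=18 > arr[3]=6
(2, 5): arr[2]=18 > arr[5]=2
(2, 6): arr[2]=18 > arr[6]=13
(2, 7): arr[2]=18 > arr[7]=5
(3, 5): arr[3]=6 > arr[5]=2
(3, 7): arr[3]=6 > arr[7]=5
(4, 5): arr[4]=20 > arr[5]=2
(4, 6): arr[4]=20 > arr[6]=13
(4, 7): arr[4]=20 > arr[7]=5
(6, 7): arr[6]=13 > arr[7]=5

Total inversions: 16

The array has 16 inversion(s): (0,3), (0,5), (0,7), (1,3), (1,5), (1,7), (2,3), (2,5), (2,6), (2,7), (3,5), (3,7), (4,5), (4,6), (4,7), (6,7). Each pair (i,j) satisfies i < j and arr[i] > arr[j].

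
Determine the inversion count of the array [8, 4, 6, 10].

Finding inversions in [8, 4, 6, 10]:

(0, 1): arr[0]=8 > arr[1]=4
(0, 2): arr[0]=8 > arr[2]=6

Total inversions: 2

The array has 2 inversion(s): (0,1), (0,2). Each pair (i,j) satisfies i < j and arr[i] > arr[j].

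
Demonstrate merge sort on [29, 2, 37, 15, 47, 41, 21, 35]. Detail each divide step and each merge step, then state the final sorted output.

Merge sort trace:

Split: [29, 2, 37, 15, 47, 41, 21, 35] -> [29, 2, 37, 15] and [47, 41, 21, 35]
  Split: [29, 2, 37, 15] -> [29, 2] and [37, 15]
    Split: [29, 2] -> [29] and [2]
    Merge: [29] + [2] -> [2, 29]
    Split: [37, 15] -> [37] and [15]
    Merge: [37] + [15] -> [15, 37]
  Merge: [2, 29] + [15, 37] -> [2, 15, 29, 37]
  Split: [47, 41, 21, 35] -> [47, 41] and [21, 35]
    Split: [47, 41] -> [47] and [41]
    Merge: [47] + [41] -> [41, 47]
    Split: [21, 35] -> [21] and [35]
    Merge: [21] + [35] -> [21, 35]
  Merge: [41, 47] + [21, 35] -> [21, 35, 41, 47]
Merge: [2, 15, 29, 37] + [21, 35, 41, 47] -> [2, 15, 21, 29, 35, 37, 41, 47]

Final sorted array: [2, 15, 21, 29, 35, 37, 41, 47]

The merge sort proceeds by recursively splitting the array and merging sorted halves.
After all merges, the sorted array is [2, 15, 21, 29, 35, 37, 41, 47].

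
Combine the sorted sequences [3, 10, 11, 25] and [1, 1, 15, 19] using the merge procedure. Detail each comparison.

Merging process:

Compare 3 vs 1: take 1 from right. Merged: [1]
Compare 3 vs 1: take 1 from right. Merged: [1, 1]
Compare 3 vs 15: take 3 from left. Merged: [1, 1, 3]
Compare 10 vs 15: take 10 from left. Merged: [1, 1, 3, 10]
Compare 11 vs 15: take 11 from left. Merged: [1, 1, 3, 10, 11]
Compare 25 vs 15: take 15 from right. Merged: [1, 1, 3, 10, 11, 15]
Compare 25 vs 19: take 19 from right. Merged: [1, 1, 3, 10, 11, 15, 19]
Append remaining from left: [25]. Merged: [1, 1, 3, 10, 11, 15, 19, 25]

Final merged array: [1, 1, 3, 10, 11, 15, 19, 25]
Total comparisons: 7

The merged array is [1, 1, 3, 10, 11, 15, 19, 25], requiring 7 comparisons. The merge step runs in O(n) time where n is the total number of elements.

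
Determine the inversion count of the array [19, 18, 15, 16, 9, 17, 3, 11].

Finding inversions in [19, 18, 15, 16, 9, 17, 3, 11]:

(0, 1): arr[0]=19 > arr[1]=18
(0, 2): arr[0]=19 > arr[2]=15
(0, 3): arr[0]=19 > arr[3]=16
(0, 4): arr[0]=19 > arr[4]=9
(0, 5): arr[0]=19 > arr[5]=17
(0, 6): arr[0]=19 > arr[6]=3
(0, 7): arr[0]=19 > arr[7]=11
(1, 2): arr[1]=18 > arr[2]=15
(1, 3): arr[1]=18 > arr[3]=16
(1, 4): arr[1]=18 > arr[4]=9
(1, 5): arr[1]=18 > arr[5]=17
(1, 6): arr[1]=18 > arr[6]=3
(1, 7): arr[1]=18 > arr[7]=11
(2, 4): arr[2]=15 > arr[4]=9
(2, 6): arr[2]=15 > arr[6]=3
(2, 7): arr[2]=15 > arr[7]=11
(3, 4): arr[3]=16 > arr[4]=9
(3, 6): arr[3]=16 > arr[6]=3
(3, 7): arr[3]=16 > arr[7]=11
(4, 6): arr[4]=9 > arr[6]=3
(5, 6): arr[5]=17 > arr[6]=3
(5, 7): arr[5]=17 > arr[7]=11

Total inversions: 22

The array has 22 inversion(s): (0,1), (0,2), (0,3), (0,4), (0,5), (0,6), (0,7), (1,2), (1,3), (1,4), (1,5), (1,6), (1,7), (2,4), (2,6), (2,7), (3,4), (3,6), (3,7), (4,6), (5,6), (5,7). Each pair (i,j) satisfies i < j and arr[i] > arr[j].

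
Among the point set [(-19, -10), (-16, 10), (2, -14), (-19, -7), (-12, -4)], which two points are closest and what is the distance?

Computing all pairwise distances among 5 points:

d((-19, -10), (-16, 10)) = 20.2237
d((-19, -10), (2, -14)) = 21.3776
d((-19, -10), (-19, -7)) = 3.0 <-- minimum
d((-19, -10), (-12, -4)) = 9.2195
d((-16, 10), (2, -14)) = 30.0
d((-16, 10), (-19, -7)) = 17.2627
d((-16, 10), (-12, -4)) = 14.5602
d((2, -14), (-19, -7)) = 22.1359
d((2, -14), (-12, -4)) = 17.2047
d((-19, -7), (-12, -4)) = 7.6158

Closest pair: (-19, -10) and (-19, -7) with distance 3.0

The closest pair is (-19, -10) and (-19, -7) with Euclidean distance 3.0. For 5 points, brute-force pairwise comparison is shown above. For large n, the divide-and-conquer algorithm (sort by x, recurse on halves, check the dividing strip) achieves O(n log n).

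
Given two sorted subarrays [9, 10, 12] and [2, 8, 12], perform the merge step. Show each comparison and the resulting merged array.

Merging process:

Compare 9 vs 2: take 2 from right. Merged: [2]
Compare 9 vs 8: take 8 from right. Merged: [2, 8]
Compare 9 vs 12: take 9 from left. Merged: [2, 8, 9]
Compare 10 vs 12: take 10 from left. Merged: [2, 8, 9, 10]
Compare 12 vs 12: take 12 from left. Merged: [2, 8, 9, 10, 12]
Append remaining from right: [12]. Merged: [2, 8, 9, 10, 12, 12]

Final merged array: [2, 8, 9, 10, 12, 12]
Total comparisons: 5

The merged array is [2, 8, 9, 10, 12, 12], requiring 5 comparisons. The merge step runs in O(n) time where n is the total number of elements.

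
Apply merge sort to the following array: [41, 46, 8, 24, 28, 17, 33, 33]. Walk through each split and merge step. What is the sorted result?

Merge sort trace:

Split: [41, 46, 8, 24, 28, 17, 33, 33] -> [41, 46, 8, 24] and [28, 17, 33, 33]
  Split: [41, 46, 8, 24] -> [41, 46] and [8, 24]
    Split: [41, 46] -> [41] and [46]
    Merge: [41] + [46] -> [41, 46]
    Split: [8, 24] -> [8] and [24]
    Merge: [8] + [24] -> [8, 24]
  Merge: [41, 46] + [8, 24] -> [8, 24, 41, 46]
  Split: [28, 17, 33, 33] -> [28, 17] and [33, 33]
    Split: [28, 17] -> [28] and [17]
    Merge: [28] + [17] -> [17, 28]
    Split: [33, 33] -> [33] and [33]
    Merge: [33] + [33] -> [33, 33]
  Merge: [17, 28] + [33, 33] -> [17, 28, 33, 33]
Merge: [8, 24, 41, 46] + [17, 28, 33, 33] -> [8, 17, 24, 28, 33, 33, 41, 46]

Final sorted array: [8, 17, 24, 28, 33, 33, 41, 46]

The merge sort proceeds by recursively splitting the array and merging sorted halves.
After all merges, the sorted array is [8, 17, 24, 28, 33, 33, 41, 46].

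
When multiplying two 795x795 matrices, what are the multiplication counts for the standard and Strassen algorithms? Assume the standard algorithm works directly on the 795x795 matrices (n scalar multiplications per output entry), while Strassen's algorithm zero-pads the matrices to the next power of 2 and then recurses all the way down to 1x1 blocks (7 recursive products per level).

Matrix multiplication for 795x795 matrices:

Strassen's algorithm requires power-of-2 dimensions. Pad 795x795 to 1024x1024 (next power of 2).

Standard algorithm: 795^3 = 502459875 multiplications
Strassen's algorithm: 7^(log2(1024)) = 7^10 = 282475249 multiplications
Savings: 502459875 - 282475249 = 219984626 multiplications

Standard: 502459875 multiplications (795^3). Strassen: 282475249 multiplications (7^10, after padding to 1024x1024). Strassen reduces 8 recursive multiplications to 7 at each level.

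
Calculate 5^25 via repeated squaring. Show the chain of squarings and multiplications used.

Computing 5^25 by squaring (build up from 5^1; each line after the first costs one multiplication):

5^1 = 5
5^2 = (5^1)^2 = 5^2 = 25
5^3 = 5 * 5^2 = 5 * 25 = 125
5^6 = (5^3)^2 = 125^2 = 15625
5^12 = (5^6)^2 = 15625^2 = 244140625
5^24 = (5^12)^2 = 244140625^2 = 59604644775390625
5^25 = 5 * 5^24 = 5 * 59604644775390625 = 298023223876953125

Result: 298023223876953125
Multiplications needed: 6 (6 lines after 5^1)

5^25 = 298023223876953125. Using exponentiation by squaring, this requires 6 multiplications. The key idea: if the exponent is even, square the half-power; if odd, multiply by the base once.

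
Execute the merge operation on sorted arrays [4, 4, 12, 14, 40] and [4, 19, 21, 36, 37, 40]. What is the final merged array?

Merging process:

Compare 4 vs 4: take 4 from left. Merged: [4]
Compare 4 vs 4: take 4 from left. Merged: [4, 4]
Compare 12 vs 4: take 4 from right. Merged: [4, 4, 4]
Compare 12 vs 19: take 12 from left. Merged: [4, 4, 4, 12]
Compare 14 vs 19: take 14 from left. Merged: [4, 4, 4, 12, 14]
Compare 40 vs 19: take 19 from right. Merged: [4, 4, 4, 12, 14, 19]
Compare 40 vs 21: take 21 from right. Merged: [4, 4, 4, 12, 14, 19, 21]
Compare 40 vs 36: take 36 from right. Merged: [4, 4, 4, 12, 14, 19, 21, 36]
Compare 40 vs 37: take 37 from right. Merged: [4, 4, 4, 12, 14, 19, 21, 36, 37]
Compare 40 vs 40: take 40 from left. Merged: [4, 4, 4, 12, 14, 19, 21, 36, 37, 40]
Append remaining from right: [40]. Merged: [4, 4, 4, 12, 14, 19, 21, 36, 37, 40, 40]

Final merged array: [4, 4, 4, 12, 14, 19, 21, 36, 37, 40, 40]
Total comparisons: 10

The merged array is [4, 4, 4, 12, 14, 19, 21, 36, 37, 40, 40], requiring 10 comparisons. The merge step runs in O(n) time where n is the total number of elements.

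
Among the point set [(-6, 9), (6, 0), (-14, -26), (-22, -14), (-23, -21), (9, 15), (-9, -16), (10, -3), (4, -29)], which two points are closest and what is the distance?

Computing all pairwise distances among 9 points:

d((-6, 9), (6, 0)) = 15.0
d((-6, 9), (-14, -26)) = 35.9026
d((-6, 9), (-22, -14)) = 28.0179
d((-6, 9), (-23, -21)) = 34.4819
d((-6, 9), (9, 15)) = 16.1555
d((-6, 9), (-9, -16)) = 25.1794
d((-6, 9), (10, -3)) = 20.0
d((-6, 9), (4, -29)) = 39.2938
d((6, 0), (-14, -26)) = 32.8024
d((6, 0), (-22, -14)) = 31.305
d((6, 0), (-23, -21)) = 35.805
d((6, 0), (9, 15)) = 15.2971
d((6, 0), (-9, -16)) = 21.9317
d((6, 0), (10, -3)) = 5.0 <-- minimum
d((6, 0), (4, -29)) = 29.0689
d((-14, -26), (-22, -14)) = 14.4222
d((-14, -26), (-23, -21)) = 10.2956
d((-14, -26), (9, 15)) = 47.0106
d((-14, -26), (-9, -16)) = 11.1803
d((-14, -26), (10, -3)) = 33.2415
d((-14, -26), (4, -29)) = 18.2483
d((-22, -14), (-23, -21)) = 7.0711
d((-22, -14), (9, 15)) = 42.45
d((-22, -14), (-9, -16)) = 13.1529
d((-22, -14), (10, -3)) = 33.8378
d((-22, -14), (4, -29)) = 30.0167
d((-23, -21), (9, 15)) = 48.1664
d((-23, -21), (-9, -16)) = 14.8661
d((-23, -21), (10, -3)) = 37.5899
d((-23, -21), (4, -29)) = 28.1603
d((9, 15), (-9, -16)) = 35.8469
d((9, 15), (10, -3)) = 18.0278
d((9, 15), (4, -29)) = 44.2832
d((-9, -16), (10, -3)) = 23.0217
d((-9, -16), (4, -29)) = 18.3848
d((10, -3), (4, -29)) = 26.6833

Closest pair: (6, 0) and (10, -3) with distance 5.0

The closest pair is (6, 0) and (10, -3) with Euclidean distance 5.0. For 9 points, brute-force pairwise comparison is shown above. For large n, the divide-and-conquer algorithm (sort by x, recurse on halves, check the dividing strip) achieves O(n log n).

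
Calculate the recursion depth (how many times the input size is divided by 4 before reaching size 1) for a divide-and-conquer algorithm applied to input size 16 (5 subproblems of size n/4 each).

For divide and conquer with division factor 4:

Problem sizes at each level:
Level 0: 16
Level 1: 4
Level 2: 1

The root is level 0 and the size-1 base case is level 2 (the tree spans levels 0 through 2, i.e. 3 levels counting the root), so the depth is the number of divisions: log_4(16) = 2

The recursion tree depth is log_4(16) = 2. At each level, the problem size is divided by 4, so it takes 2 divisions to reduce to a base case of size 1. The algorithm makes 5 recursive calls at each level.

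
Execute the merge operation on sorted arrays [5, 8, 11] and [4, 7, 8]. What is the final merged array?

Merging process:

Compare 5 vs 4: take 4 from right. Merged: [4]
Compare 5 vs 7: take 5 from left. Merged: [4, 5]
Compare 8 vs 7: take 7 from right. Merged: [4, 5, 7]
Compare 8 vs 8: take 8 from left. Merged: [4, 5, 7, 8]
Compare 11 vs 8: take 8 from right. Merged: [4, 5, 7, 8, 8]
Append remaining from left: [11]. Merged: [4, 5, 7, 8, 8, 11]

Final merged array: [4, 5, 7, 8, 8, 11]
Total comparisons: 5

The merged array is [4, 5, 7, 8, 8, 11], requiring 5 comparisons. The merge step runs in O(n) time where n is the total number of elements.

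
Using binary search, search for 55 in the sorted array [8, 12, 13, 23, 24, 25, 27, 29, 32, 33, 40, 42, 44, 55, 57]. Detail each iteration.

Binary search for 55 in [8, 12, 13, 23, 24, 25, 27, 29, 32, 33, 40, 42, 44, 55, 57]:

lo=0, hi=14, mid=7, arr[mid]=29 -> 29 < 55, search right half
lo=8, hi=14, mid=11, arr[mid]=42 -> 42 < 55, search right half
lo=12, hi=14, mid=13, arr[mid]=55 -> Found target at index 13!

Binary search finds 55 at index 13 after 3 comparisons. The search repeatedly halves the search space by comparing with the middle element.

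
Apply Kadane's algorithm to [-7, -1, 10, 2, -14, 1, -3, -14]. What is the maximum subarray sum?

Using Kadane's algorithm on [-7, -1, 10, 2, -14, 1, -3, -14]:

Scanning through the array:
Position 1 (value -1): max_ending_here = -1, max_so_far = -1
Position 2 (value 10): max_ending_here = 10, max_so_far = 10
Position 3 (value 2): max_ending_here = 12, max_so_far = 12
Position 4 (value -14): max_ending_here = -2, max_so_far = 12
Position 5 (value 1): max_ending_here = 1, max_so_far = 12
Position 6 (value -3): max_ending_here = -2, max_so_far = 12
Position 7 (value -14): max_ending_here = -14, max_so_far = 12

Maximum subarray: [10, 2]
Maximum sum: 12

The maximum subarray is [10, 2] with sum 12. This subarray runs from index 2 to index 3.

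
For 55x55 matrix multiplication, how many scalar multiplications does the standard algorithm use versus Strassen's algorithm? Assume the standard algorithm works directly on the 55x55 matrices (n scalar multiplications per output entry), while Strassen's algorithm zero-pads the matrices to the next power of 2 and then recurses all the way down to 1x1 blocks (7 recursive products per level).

Matrix multiplication for 55x55 matrices:

Strassen's algorithm requires power-of-2 dimensions. Pad 55x55 to 64x64 (next power of 2).

Standard algorithm: 55^3 = 166375 multiplications
Strassen's algorithm: 7^(log2(64)) = 7^6 = 117649 multiplications
Savings: 166375 - 117649 = 48726 multiplications

Standard: 166375 multiplications (55^3). Strassen: 117649 multiplications (7^6, after padding to 64x64). Strassen reduces 8 recursive multiplications to 7 at each level.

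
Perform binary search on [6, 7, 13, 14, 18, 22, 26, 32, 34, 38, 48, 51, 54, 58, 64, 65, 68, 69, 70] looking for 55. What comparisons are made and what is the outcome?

Binary search for 55 in [6, 7, 13, 14, 18, 22, 26, 32, 34, 38, 48, 51, 54, 58, 64, 65, 68, 69, 70]:

lo=0, hi=18, mid=9, arr[mid]=38 -> 38 < 55, search right half
lo=10, hi=18, mid=14, arr[mid]=64 -> 64 > 55, search left half
lo=10, hi=13, mid=11, arr[mid]=51 -> 51 < 55, search right half
lo=12, hi=13, mid=12, arr[mid]=54 -> 54 < 55, search right half
lo=13, hi=13, mid=13, arr[mid]=58 -> 58 > 55, search left half
lo=13 > hi=12, target 55 not found

Binary search determines that 55 is not in the array after 5 comparisons. The search space was exhausted without finding the target.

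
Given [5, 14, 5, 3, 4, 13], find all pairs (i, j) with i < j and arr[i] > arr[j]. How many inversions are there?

Finding inversions in [5, 14, 5, 3, 4, 13]:

(0, 3): arr[0]=5 > arr[3]=3
(0, 4): arr[0]=5 > arr[4]=4
(1, 2): arr[1]=14 > arr[2]=5
(1, 3): arr[1]=14 > arr[3]=3
(1, 4): arr[1]=14 > arr[4]=4
(1, 5): arr[1]=14 > arr[5]=13
(2, 3): arr[2]=5 > arr[3]=3
(2, 4): arr[2]=5 > arr[4]=4

Total inversions: 8

The array has 8 inversion(s): (0,3), (0,4), (1,2), (1,3), (1,4), (1,5), (2,3), (2,4). Each pair (i,j) satisfies i < j and arr[i] > arr[j].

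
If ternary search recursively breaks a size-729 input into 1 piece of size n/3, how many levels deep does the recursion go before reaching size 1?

For divide and conquer with division factor 3:

Problem sizes at each level:
Level 0: 729
Level 1: 243
Level 2: 81
Level 3: 27
Level 4: 9
Level 5: 3
Level 6: 1

The root is level 0 and the size-1 base case is level 6 (the tree spans levels 0 through 6, i.e. 7 levels counting the root), so the depth is the number of divisions: log_3(729) = 6

The recursion tree depth is log_3(729) = 6. At each level, the problem size is divided by 3, so it takes 6 divisions to reduce to a base case of size 1. The algorithm makes 1 recursive call at each level.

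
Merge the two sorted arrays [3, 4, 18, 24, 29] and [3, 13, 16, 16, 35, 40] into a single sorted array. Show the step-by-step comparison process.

Merging process:

Compare 3 vs 3: take 3 from left. Merged: [3]
Compare 4 vs 3: take 3 from right. Merged: [3, 3]
Compare 4 vs 13: take 4 from left. Merged: [3, 3, 4]
Compare 18 vs 13: take 13 from right. Merged: [3, 3, 4, 13]
Compare 18 vs 16: take 16 from right. Merged: [3, 3, 4, 13, 16]
Compare 18 vs 16: take 16 from right. Merged: [3, 3, 4, 13, 16, 16]
Compare 18 vs 35: take 18 from left. Merged: [3, 3, 4, 13, 16, 16, 18]
Compare 24 vs 35: take 24 from left. Merged: [3, 3, 4, 13, 16, 16, 18, 24]
Compare 29 vs 35: take 29 from left. Merged: [3, 3, 4, 13, 16, 16, 18, 24, 29]
Append remaining from right: [35, 40]. Merged: [3, 3, 4, 13, 16, 16, 18, 24, 29, 35, 40]

Final merged array: [3, 3, 4, 13, 16, 16, 18, 24, 29, 35, 40]
Total comparisons: 9

The merged array is [3, 3, 4, 13, 16, 16, 18, 24, 29, 35, 40], requiring 9 comparisons. The merge step runs in O(n) time where n is the total number of elements.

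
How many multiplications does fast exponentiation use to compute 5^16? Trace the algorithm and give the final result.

Computing 5^16 by squaring (build up from 5^1; each line after the first costs one multiplication):

5^1 = 5
5^2 = (5^1)^2 = 5^2 = 25
5^4 = (5^2)^2 = 25^2 = 625
5^8 = (5^4)^2 = 625^2 = 390625
5^16 = (5^8)^2 = 390625^2 = 152587890625

Result: 152587890625
Multiplications needed: 4 (4 lines after 5^1)

5^16 = 152587890625. Using exponentiation by squaring, this requires 4 multiplications. The key idea: if the exponent is even, square the half-power; if odd, multiply by the base once.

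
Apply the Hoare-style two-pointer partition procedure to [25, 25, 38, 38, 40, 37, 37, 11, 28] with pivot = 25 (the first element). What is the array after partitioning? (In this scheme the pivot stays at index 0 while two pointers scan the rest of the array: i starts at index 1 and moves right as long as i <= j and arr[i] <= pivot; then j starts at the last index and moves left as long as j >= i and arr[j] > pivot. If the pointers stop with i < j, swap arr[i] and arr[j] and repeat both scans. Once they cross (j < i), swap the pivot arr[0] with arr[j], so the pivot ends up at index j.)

Hoare-style two-pointer partition with pivot = 25:

Initial array: [25, 25, 38, 38, 40, 37, 37, 11, 28]

Pointers start at i = 1, j = 8.
i stops at index 2 (arr[2]=38 > 25), j stops at index 7 (arr[7]=11 <= 25): swap arr[2] and arr[7], array becomes [25, 25, 11, 38, 40, 37, 37, 38, 28]
i ends at 3, j ends at 2: the pointers have crossed (j < i), so scanning stops.

Swap pivot arr[0] with arr[2] to place pivot at position 2: [11, 25, 25, 38, 40, 37, 37, 38, 28]
Pivot position: 2

After partitioning with pivot 25, the array becomes [11, 25, 25, 38, 40, 37, 37, 38, 28]. The pivot is placed at index 2. All elements to the left of the pivot are <= 25, and all elements to the right are > 25.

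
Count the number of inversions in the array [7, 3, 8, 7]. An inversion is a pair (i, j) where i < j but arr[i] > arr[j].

Finding inversions in [7, 3, 8, 7]:

(0, 1): arr[0]=7 > arr[1]=3
(2, 3): arr[2]=8 > arr[3]=7

Total inversions: 2

The array has 2 inversion(s): (0,1), (2,3). Each pair (i,j) satisfies i < j and arr[i] > arr[j].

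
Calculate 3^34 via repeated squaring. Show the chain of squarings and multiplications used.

Computing 3^34 by squaring (build up from 3^1; each line after the first costs one multiplication):

3^1 = 3
3^2 = (3^1)^2 = 3^2 = 9
3^4 = (3^2)^2 = 9^2 = 81
3^8 = (3^4)^2 = 81^2 = 6561
3^16 = (3^8)^2 = 6561^2 = 43046721
3^17 = 3 * 3^16 = 3 * 43046721 = 129140163
3^34 = (3^17)^2 = 129140163^2 = 16677181699666569

Result: 16677181699666569
Multiplications needed: 6 (6 lines after 3^1)

3^34 = 16677181699666569. Using exponentiation by squaring, this requires 6 multiplications. The key idea: if the exponent is even, square the half-power; if odd, multiply by the base once.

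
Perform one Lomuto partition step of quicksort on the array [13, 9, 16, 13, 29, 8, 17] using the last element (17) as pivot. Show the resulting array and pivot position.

Lomuto partition with pivot = 17:

Initial array: [13, 9, 16, 13, 29, 8, 17]

arr[0]=13 <= 17: swap with position 0, array becomes [13, 9, 16, 13, 29, 8, 17]
arr[1]=9 <= 17: swap with position 1, array becomes [13, 9, 16, 13, 29, 8, 17]
arr[2]=16 <= 17: swap with position 2, array becomes [13, 9, 16, 13, 29, 8, 17]
arr[3]=13 <= 17: swap with position 3, array becomes [13, 9, 16, 13, 29, 8, 17]
arr[4]=29 > 17: no swap
arr[5]=8 <= 17: swap with position 4, array becomes [13, 9, 16, 13, 8, 29, 17]

Place pivot at position 5: [13, 9, 16, 13, 8, 17, 29]
Pivot position: 5

After partitioning with pivot 17, the array becomes [13, 9, 16, 13, 8, 17, 29]. The pivot is placed at index 5. All elements to the left of the pivot are <= 17, and all elements to the right are > 17.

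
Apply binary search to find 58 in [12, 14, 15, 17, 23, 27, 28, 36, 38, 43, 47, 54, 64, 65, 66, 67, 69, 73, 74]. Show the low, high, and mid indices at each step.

Binary search for 58 in [12, 14, 15, 17, 23, 27, 28, 36, 38, 43, 47, 54, 64, 65, 66, 67, 69, 73, 74]:

lo=0, hi=18, mid=9, arr[mid]=43 -> 43 < 58, search right half
lo=10, hi=18, mid=14, arr[mid]=66 -> 66 > 58, search left half
lo=10, hi=13, mid=11, arr[mid]=54 -> 54 < 58, search right half
lo=12, hi=13, mid=12, arr[mid]=64 -> 64 > 58, search left half
lo=12 > hi=11, target 58 not found

Binary search determines that 58 is not in the array after 4 comparisons. The search space was exhausted without finding the target.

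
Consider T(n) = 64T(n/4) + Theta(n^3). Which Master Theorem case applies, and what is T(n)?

Master Theorem for T(n) = 64T(n/4) + O(n^3):

a = 64, b = 4, c = 3
log_b(a) = log_4(64) = 3.0000

Case 2: c = 3 = log_4(64) = 3.0000
T(n) = O(n^3 log n) = O(n^3 log n)

For T(n) = 64T(n/4) + O(n^3): log_4(64) = 3.0000. This is Case 2 of the Master Theorem (c = log_b(a), equal work at all levels), giving O(n^3 log n).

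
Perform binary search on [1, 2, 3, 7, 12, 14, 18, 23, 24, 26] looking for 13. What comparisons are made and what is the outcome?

Binary search for 13 in [1, 2, 3, 7, 12, 14, 18, 23, 24, 26]:

lo=0, hi=9, mid=4, arr[mid]=12 -> 12 < 13, search right half
lo=5, hi=9, mid=7, arr[mid]=23 -> 23 > 13, search left half
lo=5, hi=6, mid=5, arr[mid]=14 -> 14 > 13, search left half
lo=5 > hi=4, target 13 not found

Binary search determines that 13 is not in the array after 3 comparisons. The search space was exhausted without finding the target.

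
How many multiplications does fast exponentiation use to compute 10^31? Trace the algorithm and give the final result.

Computing 10^31 by squaring (build up from 10^1; each line after the first costs one multiplication):

10^1 = 10
10^2 = (10^1)^2 = 10^2 = 100
10^3 = 10 * 10^2 = 10 * 100 = 1000
10^6 = (10^3)^2 = 1000^2 = 1000000
10^7 = 10 * 10^6 = 10 * 1000000 = 10000000
10^14 = (10^7)^2 = 10000000^2 = 100000000000000
10^15 = 10 * 10^14 = 10 * 100000000000000 = 1000000000000000
10^30 = (10^15)^2 = 1000000000000000^2 = 1000000000000000000000000000000
10^31 = 10 * 10^30 = 10 * 1000000000000000000000000000000 = 10000000000000000000000000000000

Result: 10000000000000000000000000000000
Multiplications needed: 8 (8 lines after 10^1)

10^31 = 10000000000000000000000000000000. Using exponentiation by squaring, this requires 8 multiplications. The key idea: if the exponent is even, square the half-power; if odd, multiply by the base once.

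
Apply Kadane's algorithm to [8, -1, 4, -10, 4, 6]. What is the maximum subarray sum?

Using Kadane's algorithm on [8, -1, 4, -10, 4, 6]:

Scanning through the array:
Position 1 (value -1): max_ending_here = 7, max_so_far = 8
Position 2 (value 4): max_ending_here = 11, max_so_far = 11
Position 3 (value -10): max_ending_here = 1, max_so_far = 11
Position 4 (value 4): max_ending_here = 5, max_so_far = 11
Position 5 (value 6): max_ending_here = 11, max_so_far = 11

Maximum subarray: [8, -1, 4]
Maximum sum: 11

The maximum subarray is [8, -1, 4] with sum 11. This subarray runs from index 0 to index 2.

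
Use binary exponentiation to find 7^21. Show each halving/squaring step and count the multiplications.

Computing 7^21 by squaring (build up from 7^1; each line after the first costs one multiplication):

7^1 = 7
7^2 = (7^1)^2 = 7^2 = 49
7^4 = (7^2)^2 = 49^2 = 2401
7^5 = 7 * 7^4 = 7 * 2401 = 16807
7^10 = (7^5)^2 = 16807^2 = 282475249
7^20 = (7^10)^2 = 282475249^2 = 79792266297612001
7^21 = 7 * 7^20 = 7 * 79792266297612001 = 558545864083284007

Result: 558545864083284007
Multiplications needed: 6 (6 lines after 7^1)

7^21 = 558545864083284007. Using exponentiation by squaring, this requires 6 multiplications. The key idea: if the exponent is even, square the half-power; if odd, multiply by the base once.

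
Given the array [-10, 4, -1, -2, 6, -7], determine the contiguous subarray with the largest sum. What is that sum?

Using Kadane's algorithm on [-10, 4, -1, -2, 6, -7]:

Scanning through the array:
Position 1 (value 4): max_ending_here = 4, max_so_far = 4
Position 2 (value -1): max_ending_here = 3, max_so_far = 4
Position 3 (value -2): max_ending_here = 1, max_so_far = 4
Position 4 (value 6): max_ending_here = 7, max_so_far = 7
Position 5 (value -7): max_ending_here = 0, max_so_far = 7

Maximum subarray: [4, -1, -2, 6]
Maximum sum: 7

The maximum subarray is [4, -1, -2, 6] with sum 7. This subarray runs from index 1 to index 4.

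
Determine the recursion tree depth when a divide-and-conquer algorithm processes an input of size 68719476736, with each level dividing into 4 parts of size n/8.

For divide and conquer with division factor 8:

Problem sizes at each level:
Level 0: 68719476736
Level 1: 8589934592
Level 2: 1073741824
Level 3: 134217728
Level 4: 16777216
Level 5: 2097152
Level 6: 262144
Level 7: 32768
Level 8: 4096
Level 9: 512
Level 10: 64
Level 11: 8
Level 12: 1

The root is level 0 and the size-1 base case is level 12 (the tree spans levels 0 through 12, i.e. 13 levels counting the root), so the depth is the number of divisions: log_8(68719476736) = 12

The recursion tree depth is log_8(68719476736) = 12. At each level, the problem size is divided by 8, so it takes 12 divisions to reduce to a base case of size 1. The algorithm makes 4 recursive calls at each level.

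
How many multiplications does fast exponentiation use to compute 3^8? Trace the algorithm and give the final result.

Computing 3^8 by squaring (build up from 3^1; each line after the first costs one multiplication):

3^1 = 3
3^2 = (3^1)^2 = 3^2 = 9
3^4 = (3^2)^2 = 9^2 = 81
3^8 = (3^4)^2 = 81^2 = 6561

Result: 6561
Multiplications needed: 3 (3 lines after 3^1)

3^8 = 6561. Using exponentiation by squaring, this requires 3 multiplications. The key idea: if the exponent is even, square the half-power; if odd, multiply by the base once.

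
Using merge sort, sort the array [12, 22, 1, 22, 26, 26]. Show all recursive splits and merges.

Merge sort trace:

Split: [12, 22, 1, 22, 26, 26] -> [12, 22, 1] and [22, 26, 26]
  Split: [12, 22, 1] -> [12] and [22, 1]
    Split: [22, 1] -> [22] and [1]
    Merge: [22] + [1] -> [1, 22]
  Merge: [12] + [1, 22] -> [1, 12, 22]
  Split: [22, 26, 26] -> [22] and [26, 26]
    Split: [26, 26] -> [26] and [26]
    Merge: [26] + [26] -> [26, 26]
  Merge: [22] + [26, 26] -> [22, 26, 26]
Merge: [1, 12, 22] + [22, 26, 26] -> [1, 12, 22, 22, 26, 26]

Final sorted array: [1, 12, 22, 22, 26, 26]

The merge sort proceeds by recursively splitting the array and merging sorted halves.
After all merges, the sorted array is [1, 12, 22, 22, 26, 26].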